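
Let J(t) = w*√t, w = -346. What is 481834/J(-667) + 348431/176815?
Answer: 348431/176815 + 240917*I*√667/115391 ≈ 1.9706 + 53.921*I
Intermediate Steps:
J(t) = -346*√t
481834/J(-667) + 348431/176815 = 481834/((-346*I*√667)) + 348431/176815 = 481834*(I*√667/230782) + 348431/176815 = 240917*I*√667/115391 + 348431/176815 = 348431/176815 + 240917*I*√667/115391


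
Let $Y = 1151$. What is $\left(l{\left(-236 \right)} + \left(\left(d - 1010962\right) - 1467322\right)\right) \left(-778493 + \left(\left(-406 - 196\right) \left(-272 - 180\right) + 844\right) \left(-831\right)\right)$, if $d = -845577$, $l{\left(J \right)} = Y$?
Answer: $756243084261510$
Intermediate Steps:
$l{\left(J \right)} = 1151$
$\left(l{\left(-236 \right)} + \left(\left(d - 1010962\right) - 1467322\right)\right) \left(-778493 + \left(\left(-406 - 196\right) \left(-272 - 180\right) + 844\right) \left(-831\right)\right) = \left(1151 - 3323861\right) \left(-778493 + \left(\left(-406 - 196\right) \left(-272 - 180\right) + 844\right) \left(-831\right)\right) = \left(1151 - 3323861\right) \left(-778493 + \left(- 602 \left(-272 - 180\right) + 844\right) \left(-831\right)\right) = \left(1151 - 3323861\right) \left(-778493 + \left(\left(-602\right) \left(-452\right) + 844\right) \left(-831\right)\right) = - 3322710 \left(-778493 + \left(272104 + 844\right) \left(-831\right)\right) = - 3322710 \left(-778493 + 272948 \left(-831\right)\right) = - 3322710 \left(-778493 - 226819788\right) = \left(-3322710\right) \left(-227598281\right) = 756243084261510$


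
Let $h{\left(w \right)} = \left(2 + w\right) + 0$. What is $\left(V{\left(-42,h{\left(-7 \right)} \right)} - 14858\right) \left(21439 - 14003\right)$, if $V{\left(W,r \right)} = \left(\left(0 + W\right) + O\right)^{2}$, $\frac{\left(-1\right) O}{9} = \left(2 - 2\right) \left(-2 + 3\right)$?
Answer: $-97366984$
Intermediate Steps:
$O = 0$ ($O = - 9 \left(2 - 2\right) \left(-2 + 3\right) = - 9 \cdot 0 \cdot 1 = \left(-9\right) 0 = 0$)
$h{\left(w \right)} = 2 + w$
$V{\left(W,r \right)} = W^{2}$ ($V{\left(W,r \right)} = \left(\left(0 + W\right) + 0\right)^{2} = \left(W + 0\right)^{2} = W^{2}$)
$\left(V{\left(-42,h{\left(-7 \right)} \right)} - 14858\right) \left(21439 - 14003\right) = \left(\left(-42\right)^{2} - 14858\right) \left(21439 - 14003\right) = \left(1764 - 14858\right) 7436 = \left(-13094\right) 7436 = -97366984$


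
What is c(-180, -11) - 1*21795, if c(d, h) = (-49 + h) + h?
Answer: -21866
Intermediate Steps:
c(d, h) = -49 + 2*h
c(-180, -11) - 1*21795 = (-49 + 2*(-11)) - 1*21795 = (-49 - 22) - 21795 = -71 - 21795 = -21866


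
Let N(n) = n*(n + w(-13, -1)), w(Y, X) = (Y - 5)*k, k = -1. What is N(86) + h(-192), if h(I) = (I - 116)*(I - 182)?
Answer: 124136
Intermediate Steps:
w(Y, X) = 5 - Y (w(Y, X) = (Y - 5)*(-1) = (-5 + Y)*(-1) = 5 - Y)
h(I) = (-182 + I)*(-116 + I) (h(I) = (-116 + I)*(-182 + I) = (-182 + I)*(-116 + I))
N(n) = n*(18 + n) (N(n) = n*(n + (5 - 1*(-13))) = n*(n + (5 + 13)) = n*(n + 18) = n*(18 + n))
N(86) + h(-192) = 86*(18 + 86) + (21112 + (-192)**2 - 298*(-192)) = 86*104 + (21112 + 36864 + 57216) = 8944 + 115192 = 124136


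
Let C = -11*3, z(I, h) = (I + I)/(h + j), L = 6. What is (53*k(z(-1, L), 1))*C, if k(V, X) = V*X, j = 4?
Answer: 1749/5 ≈ 349.80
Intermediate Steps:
z(I, h) = 2*I/(4 + h) (z(I, h) = (I + I)/(h + 4) = (2*I)/(4 + h) = 2*I/(4 + h))
C = -33
(53*k(z(-1, L), 1))*C = (53*((2*(-1)/(4 + 6))*1))*(-33) = (53*((2*(-1)/10)*1))*(-33) = (53*((2*(-1)*(⅒))*1))*(-33) = (53*(-⅕*1))*(-33) = (53*(-⅕))*(-33) = -53/5*(-33) = 1749/5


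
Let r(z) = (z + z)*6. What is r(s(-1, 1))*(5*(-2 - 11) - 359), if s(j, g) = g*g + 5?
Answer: -30528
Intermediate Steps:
s(j, g) = 5 + g**2 (s(j, g) = g**2 + 5 = 5 + g**2)
r(z) = 12*z (r(z) = (2*z)*6 = 12*z)
r(s(-1, 1))*(5*(-2 - 11) - 359) = (12*(5 + 1**2))*(5*(-2 - 11) - 359) = (12*(5 + 1))*(5*(-13) - 359) = (12*6)*(-65 - 359) = 72*(-424) = -30528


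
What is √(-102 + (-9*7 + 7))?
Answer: I*√158 ≈ 12.57*I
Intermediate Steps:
√(-102 + (-9*7 + 7)) = √(-102 + (-63 + 7)) = √(-102 - 56) = √(-158) = I*√158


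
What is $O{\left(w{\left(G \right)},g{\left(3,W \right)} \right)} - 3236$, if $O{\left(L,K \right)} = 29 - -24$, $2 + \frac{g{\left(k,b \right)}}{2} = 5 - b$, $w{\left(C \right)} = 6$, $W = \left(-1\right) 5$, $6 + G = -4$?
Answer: $-3183$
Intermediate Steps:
$G = -10$ ($G = -6 - 4 = -10$)
$W = -5$
$g{\left(k,b \right)} = 6 - 2 b$ ($g{\left(k,b \right)} = -4 + 2 \left(5 - b\right) = -4 - \left(-10 + 2 b\right) = 6 - 2 b$)
$O{\left(L,K \right)} = 53$ ($O{\left(L,K \right)} = 29 + 24 = 53$)
$O{\left(w{\left(G \right)},g{\left(3,W \right)} \right)} - 3236 = 53 - 3236 = -3183$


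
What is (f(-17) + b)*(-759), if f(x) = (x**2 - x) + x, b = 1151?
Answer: -1092960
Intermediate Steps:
f(x) = x**2
(f(-17) + b)*(-759) = ((-17)**2 + 1151)*(-759) = (289 + 1151)*(-759) = 1440*(-759) = -1092960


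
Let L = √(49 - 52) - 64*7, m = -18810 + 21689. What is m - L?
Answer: 3327 - I*√3 ≈ 3327.0 - 1.732*I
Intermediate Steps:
m = 2879
L = -448 + I*√3 (L = √(-3) - 448 = I*√3 - 448 = -448 + I*√3 ≈ -448.0 + 1.732*I)
m - L = 2879 - (-448 + I*√3) = 2879 + (448 - I*√3) = 3327 - I*√3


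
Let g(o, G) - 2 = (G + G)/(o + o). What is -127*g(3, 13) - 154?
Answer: -2875/3 ≈ -958.33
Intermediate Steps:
g(o, G) = 2 + G/o (g(o, G) = 2 + (G + G)/(o + o) = 2 + (2*G)/((2*o)) = 2 + (2*G)*(1/(2*o)) = 2 + G/o)
-127*g(3, 13) - 154 = -127*(2 + 13/3) - 154 = -127*19/3 - 154 = -2413/3 - 154 = -2875/3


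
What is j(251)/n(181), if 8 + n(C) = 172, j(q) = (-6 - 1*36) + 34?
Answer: -2/41 ≈ -0.048781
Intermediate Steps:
j(q) = -8 (j(q) = (-6 - 36) + 34 = -42 + 34 = -8)
n(C) = 164 (n(C) = -8 + 172 = 164)
j(251)/n(181) = -8/164 = -8*1/164 = -2/41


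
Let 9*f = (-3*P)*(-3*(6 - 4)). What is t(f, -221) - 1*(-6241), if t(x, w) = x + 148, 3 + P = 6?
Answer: 6395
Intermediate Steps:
P = 3 (P = -3 + 6 = 3)
f = 6 (f = ((-3*3)*(-3*(6 - 4)))/9 = (-(-27)*2)/9 = (-9*(-6))/9 = (⅑)*54 = 6)
t(x, w) = 148 + x
t(f, -221) - 1*(-6241) = (148 + 6) - 1*(-6241) = 154 + 6241 = 6395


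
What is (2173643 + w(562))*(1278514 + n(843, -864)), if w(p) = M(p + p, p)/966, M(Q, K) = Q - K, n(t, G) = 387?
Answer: 1342679601034850/483 ≈ 2.7799e+12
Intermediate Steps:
w(p) = p/966 (w(p) = ((p + p) - p)/966 = (2*p - p)*(1/966) = p*(1/966) = p/966)
(2173643 + w(562))*(1278514 + n(843, -864)) = (2173643 + (1/966)*562)*(1278514 + 387) = (2173643 + 281/483)*1278901 = (1049869850/483)*1278901 = 1342679601034850/483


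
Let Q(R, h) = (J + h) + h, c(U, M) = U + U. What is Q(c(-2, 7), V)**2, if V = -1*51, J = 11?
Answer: 8281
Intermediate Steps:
c(U, M) = 2*U
V = -51
Q(R, h) = 11 + 2*h (Q(R, h) = (11 + h) + h = 11 + 2*h)
Q(c(-2, 7), V)**2 = (11 + 2*(-51))**2 = (11 - 102)**2 = (-91)**2 = 8281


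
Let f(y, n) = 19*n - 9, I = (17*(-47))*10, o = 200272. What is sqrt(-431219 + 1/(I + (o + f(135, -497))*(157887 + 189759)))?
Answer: I*sqrt(1897667151599451616829543370)/66337801730 ≈ 656.67*I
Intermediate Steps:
I = -7990 (I = -799*10 = -7990)
f(y, n) = -9 + 19*n
sqrt(-431219 + 1/(I + (o + f(135, -497))*(157887 + 189759))) = sqrt(-431219 + 1/(-7990 + (200272 + (-9 + 19*(-497)))*(157887 + 189759))) = sqrt(-431219 + 1/(-7990 + (200272 + (-9 - 9443))*347646)) = sqrt(-431219 + 1/(-7990 + (200272 - 9452)*347646)) = sqrt(-431219 + 1/(-7990 + 190820*347646)) = sqrt(-431219 + 1/(-7990 + 66337809720)) = sqrt(-431219 + 1/66337801730) = sqrt(-28606120524208869/66337801730) = I*sqrt(1897667151599451616829543370)/66337801730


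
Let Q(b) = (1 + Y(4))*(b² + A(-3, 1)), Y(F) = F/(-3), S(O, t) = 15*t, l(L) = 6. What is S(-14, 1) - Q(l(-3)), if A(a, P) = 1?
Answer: 82/3 ≈ 27.333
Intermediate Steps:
Y(F) = -F/3 (Y(F) = F*(-⅓) = -F/3)
Q(b) = -⅓ - b²/3 (Q(b) = (1 - ⅓*4)*(b² + 1) = (1 - 4/3)*(1 + b²) = -(1 + b²)/3 = -⅓ - b²/3)
S(-14, 1) - Q(l(-3)) = 15*1 - (-⅓ - ⅓*6²) = 15 - (-⅓ - ⅓*36) = 15 - (-⅓ - 12) = 15 - 1*(-37/3) = 15 + 37/3 = 82/3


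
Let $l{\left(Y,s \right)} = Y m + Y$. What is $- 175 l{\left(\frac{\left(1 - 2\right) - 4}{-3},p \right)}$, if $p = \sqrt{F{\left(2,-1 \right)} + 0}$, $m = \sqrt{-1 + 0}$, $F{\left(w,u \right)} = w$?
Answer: $- \frac{875}{3} - \frac{875 i}{3} \approx -291.67 - 291.67 i$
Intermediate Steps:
$m = i$ ($m = \sqrt{-1} = i \approx 1.0 i$)
$p = \sqrt{2}$ ($p = \sqrt{2 + 0} = \sqrt{2} \approx 1.4142$)
$l{\left(Y,s \right)} = Y + i Y$ ($l{\left(Y,s \right)} = Y i + Y = i Y + Y = Y + i Y$)
$- 175 l{\left(\frac{\left(1 - 2\right) - 4}{-3},p \right)} = - 175 \frac{\left(1 - 2\right) - 4}{-3} \left(1 + i\right) = - 175 \left(-1 - 4\right) \left(- \frac{1}{3}\right) \left(1 + i\right) = - 175 \left(-5\right) \left(- \frac{1}{3}\right) \left(1 + i\right) = - 175 \frac{5 \left(1 + i\right)}{3} = - 175 \left(\frac{5}{3} + \frac{5 i}{3}\right) = - \frac{875}{3} - \frac{875 i}{3}$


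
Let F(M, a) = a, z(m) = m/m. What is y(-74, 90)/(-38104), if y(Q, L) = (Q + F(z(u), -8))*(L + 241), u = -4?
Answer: 13571/19052 ≈ 0.71231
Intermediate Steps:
z(m) = 1
y(Q, L) = (-8 + Q)*(241 + L) (y(Q, L) = (Q - 8)*(L + 241) = (-8 + Q)*(241 + L))
y(-74, 90)/(-38104) = (-1928 - 8*90 + 241*(-74) + 90*(-74))/(-38104) = (-1928 - 720 - 17834 - 6660)*(-1/38104) = -27142*(-1/38104) = 13571/19052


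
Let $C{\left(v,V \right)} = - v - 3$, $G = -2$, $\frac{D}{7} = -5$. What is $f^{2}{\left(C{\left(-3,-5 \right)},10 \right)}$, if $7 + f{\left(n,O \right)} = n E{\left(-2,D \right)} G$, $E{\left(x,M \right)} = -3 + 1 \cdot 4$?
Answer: $49$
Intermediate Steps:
$D = -35$ ($D = 7 \left(-5\right) = -35$)
$E{\left(x,M \right)} = 1$ ($E{\left(x,M \right)} = -3 + 4 = 1$)
$C{\left(v,V \right)} = -3 - v$
$f{\left(n,O \right)} = -7 - 2 n$ ($f{\left(n,O \right)} = -7 + n 1 \left(-2\right) = -7 + n \left(-2\right) = -7 - 2 n$)
$f^{2}{\left(C{\left(-3,-5 \right)},10 \right)} = \left(-7 - 2 \left(-3 - -3\right)\right)^{2} = \left(-7 - 2 \left(-3 + 3\right)\right)^{2} = \left(-7 - 0\right)^{2} = \left(-7 + 0\right)^{2} = \left(-7\right)^{2} = 49$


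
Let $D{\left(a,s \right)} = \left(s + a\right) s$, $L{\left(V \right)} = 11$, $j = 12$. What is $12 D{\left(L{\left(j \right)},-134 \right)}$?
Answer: $197784$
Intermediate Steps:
$D{\left(a,s \right)} = s \left(a + s\right)$ ($D{\left(a,s \right)} = \left(a + s\right) s = s \left(a + s\right)$)
$12 D{\left(L{\left(j \right)},-134 \right)} = 12 \left(- 134 \left(11 - 134\right)\right) = 12 \left(\left(-134\right) \left(-123\right)\right) = 12 \cdot 16482 = 197784$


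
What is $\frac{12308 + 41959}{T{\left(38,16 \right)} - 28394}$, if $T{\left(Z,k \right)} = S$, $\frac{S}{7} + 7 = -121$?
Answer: $- \frac{54267}{29290} \approx -1.8527$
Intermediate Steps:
$S = -896$ ($S = -49 + 7 \left(-121\right) = -49 - 847 = -896$)
$T{\left(Z,k \right)} = -896$
$\frac{12308 + 41959}{T{\left(38,16 \right)} - 28394} = \frac{12308 + 41959}{-896 - 28394} = \frac{54267}{-29290} = 54267 \left(- \frac{1}{29290}\right) = - \frac{54267}{29290}$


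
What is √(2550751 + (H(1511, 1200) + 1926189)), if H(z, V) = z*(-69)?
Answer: √4372681 ≈ 2091.1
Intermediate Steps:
H(z, V) = -69*z
√(2550751 + (H(1511, 1200) + 1926189)) = √(2550751 + (-69*1511 + 1926189)) = √(2550751 + (-104259 + 1926189)) = √(2550751 + 1821930) = √4372681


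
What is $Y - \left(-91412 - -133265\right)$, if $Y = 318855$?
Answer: $277002$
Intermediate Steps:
$Y - \left(-91412 - -133265\right) = 318855 - \left(-91412 - -133265\right) = 318855 - \left(-91412 + 133265\right) = 318855 - 41853 = 277002$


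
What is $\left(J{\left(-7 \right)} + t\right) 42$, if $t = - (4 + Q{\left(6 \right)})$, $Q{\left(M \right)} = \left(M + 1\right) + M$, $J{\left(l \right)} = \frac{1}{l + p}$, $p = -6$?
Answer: $- \frac{9324}{13} \approx -717.23$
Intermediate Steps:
$J{\left(l \right)} = \frac{1}{-6 + l}$ ($J{\left(l \right)} = \frac{1}{l - 6} = \frac{1}{-6 + l}$)
$Q{\left(M \right)} = 1 + 2 M$ ($Q{\left(M \right)} = \left(1 + M\right) + M = 1 + 2 M$)
$t = -17$ ($t = - (4 + \left(1 + 2 \cdot 6\right)) = - (4 + \left(1 + 12\right)) = - (4 + 13) = \left(-1\right) 17 = -17$)
$\left(J{\left(-7 \right)} + t\right) 42 = \left(\frac{1}{-6 - 7} - 17\right) 42 = \left(\frac{1}{-13} - 17\right) 42 = \left(- \frac{1}{13} - 17\right) 42 = \left(- \frac{222}{13}\right) 42 = - \frac{9324}{13}$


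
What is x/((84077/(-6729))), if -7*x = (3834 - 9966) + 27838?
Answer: 146059674/588539 ≈ 248.17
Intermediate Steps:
x = -21706/7 (x = -((3834 - 9966) + 27838)/7 = -(-6132 + 27838)/7 = -1/7*21706 = -21706/7 ≈ -3100.9)
x/((84077/(-6729))) = -21706/(7*(84077/(-6729))) = -21706/(7*(84077*(-1/6729))) = -21706/(7*(-84077/6729)) = -21706/7*(-6729/84077) = 146059674/588539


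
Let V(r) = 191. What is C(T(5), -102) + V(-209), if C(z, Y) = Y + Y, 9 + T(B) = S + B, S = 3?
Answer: -13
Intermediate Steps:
T(B) = -6 + B (T(B) = -9 + (3 + B) = -6 + B)
C(z, Y) = 2*Y
C(T(5), -102) + V(-209) = 2*(-102) + 191 = -204 + 191 = -13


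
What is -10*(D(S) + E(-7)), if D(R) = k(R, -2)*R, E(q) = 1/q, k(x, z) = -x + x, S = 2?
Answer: 10/7 ≈ 1.4286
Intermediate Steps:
k(x, z) = 0
E(q) = 1/q
D(R) = 0 (D(R) = 0*R = 0)
-10*(D(S) + E(-7)) = -10*(0 + 1/(-7)) = -10*(0 - 1/7) = -10*(-1/7) = 10/7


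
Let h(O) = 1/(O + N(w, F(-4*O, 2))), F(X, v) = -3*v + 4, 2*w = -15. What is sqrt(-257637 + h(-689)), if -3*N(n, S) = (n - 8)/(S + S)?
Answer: 3*I*sqrt(7856940620789)/16567 ≈ 507.58*I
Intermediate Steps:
w = -15/2 (w = (1/2)*(-15) = -15/2 ≈ -7.5000)
F(X, v) = 4 - 3*v
N(n, S) = -(-8 + n)/(6*S) (N(n, S) = -(n - 8)/(3*(S + S)) = -(-8 + n)/(3*(2*S)) = -(-8 + n)*1/(2*S)/3 = -(-8 + n)/(6*S))
h(O) = 1/(-31/24 + O) (h(O) = 1/(O + (8 - 1*(-15/2))/(6*(4 - 3*2))) = 1/(O + (8 + 15/2)/(6*(4 - 6))) = 1/(O + (1/6)*(31/2)/(-2)) = 1/(O + (1/6)*(-1/2)*(31/2)) = 1/(O - 31/24) = 1/(-31/24 + O))
sqrt(-257637 + h(-689)) = sqrt(-257637 + 24/(-31 + 24*(-689))) = sqrt(-257637 + 24/(-31 - 16536)) = sqrt(-257637 + 24/(-16567)) = sqrt(-257637 + 24*(-1/16567)) = sqrt(-257637 - 24/16567) = sqrt(-4268272203/16567) = 3*I*sqrt(7856940620789)/16567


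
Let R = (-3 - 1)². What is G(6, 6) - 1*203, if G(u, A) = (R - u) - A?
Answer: -199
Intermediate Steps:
R = 16 (R = (-4)² = 16)
G(u, A) = 16 - A - u (G(u, A) = (16 - u) - A = 16 - A - u)
G(6, 6) - 1*203 = (16 - 1*6 - 1*6) - 1*203 = (16 - 6 - 6) - 203 = 4 - 203 = -199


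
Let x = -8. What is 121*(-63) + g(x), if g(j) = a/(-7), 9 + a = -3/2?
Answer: -15243/2 ≈ -7621.5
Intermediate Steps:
a = -21/2 (a = -9 - 3/2 = -21/2 ≈ -10.500)
g(j) = 3/2 (g(j) = -21/2/(-7) = -21/2*(-⅐) = 3/2)
121*(-63) + g(x) = 121*(-63) + 3/2 = -7623 + 3/2 = -15243/2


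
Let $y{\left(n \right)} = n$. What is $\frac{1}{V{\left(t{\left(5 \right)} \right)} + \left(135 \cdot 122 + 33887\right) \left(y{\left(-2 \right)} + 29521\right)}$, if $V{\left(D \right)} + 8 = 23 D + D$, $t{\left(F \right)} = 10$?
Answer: $\frac{1}{1486488515} \approx 6.7273 \cdot 10^{-10}$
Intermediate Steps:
$V{\left(D \right)} = -8 + 24 D$ ($V{\left(D \right)} = -8 + \left(23 D + D\right) = -8 + 24 D$)
$\frac{1}{V{\left(t{\left(5 \right)} \right)} + \left(135 \cdot 122 + 33887\right) \left(y{\left(-2 \right)} + 29521\right)} = \frac{1}{\left(-8 + 24 \cdot 10\right) + \left(135 \cdot 122 + 33887\right) \left(-2 + 29521\right)} = \frac{1}{\left(-8 + 240\right) + \left(16470 + 33887\right) 29519} = \frac{1}{232 + 50357 \cdot 29519} = \frac{1}{232 + 1486488283} = \frac{1}{1486488515}$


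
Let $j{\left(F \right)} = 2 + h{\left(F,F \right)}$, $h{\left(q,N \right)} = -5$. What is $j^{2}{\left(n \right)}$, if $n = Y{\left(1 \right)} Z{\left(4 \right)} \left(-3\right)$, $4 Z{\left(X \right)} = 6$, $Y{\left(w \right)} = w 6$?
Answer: $9$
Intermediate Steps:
$Y{\left(w \right)} = 6 w$
$Z{\left(X \right)} = \frac{3}{2}$ ($Z{\left(X \right)} = \frac{1}{4} \cdot 6 = \frac{3}{2}$)
$n = -27$ ($n = 6 \cdot 1 \cdot \frac{3}{2} \left(-3\right) = 6 \cdot \frac{3}{2} \left(-3\right) = 9 \left(-3\right) = -27$)
$j{\left(F \right)} = -3$ ($j{\left(F \right)} = 2 - 5 = -3$)
$j^{2}{\left(n \right)} = \left(-3\right)^{2} = 9$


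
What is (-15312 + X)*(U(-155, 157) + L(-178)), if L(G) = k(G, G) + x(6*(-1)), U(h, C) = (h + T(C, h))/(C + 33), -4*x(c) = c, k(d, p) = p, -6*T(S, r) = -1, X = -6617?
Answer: 4432706131/1140 ≈ 3.8883e+6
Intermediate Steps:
T(S, r) = 1/6 (T(S, r) = -1/6*(-1) = 1/6)
x(c) = -c/4
U(h, C) = (1/6 + h)/(33 + C) (U(h, C) = (h + 1/6)/(C + 33) = (1/6 + h)/(33 + C))
L(G) = 3/2 + G (L(G) = G - 3*(-1)/2 = G - 1/4*(-6) = G + 3/2 = 3/2 + G)
(-15312 + X)*(U(-155, 157) + L(-178)) = (-15312 - 6617)*((1/6 - 155)/(33 + 157) + (3/2 - 178)) = -21929*(-929/6/190 - 353/2) = -21929*((1/190)*(-929/6) - 353/2) = -21929*(-929/1140 - 353/2) = -21929*(-202139/1140) = 4432706131/1140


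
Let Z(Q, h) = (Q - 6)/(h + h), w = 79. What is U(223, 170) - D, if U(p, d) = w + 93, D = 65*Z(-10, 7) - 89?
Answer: 2347/7 ≈ 335.29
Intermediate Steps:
Z(Q, h) = (-6 + Q)/(2*h) (Z(Q, h) = (-6 + Q)/((2*h)) = (-6 + Q)*(1/(2*h)) = (-6 + Q)/(2*h))
D = -1143/7 (D = 65*((½)*(-6 - 10)/7) - 89 = 65*((½)*(⅐)*(-16)) - 89 = 65*(-8/7) - 89 = -520/7 - 89 = -1143/7 ≈ -163.29)
U(p, d) = 172 (U(p, d) = 79 + 93 = 172)
U(223, 170) - D = 172 - 1*(-1143/7) = 172 + 1143/7 = 2347/7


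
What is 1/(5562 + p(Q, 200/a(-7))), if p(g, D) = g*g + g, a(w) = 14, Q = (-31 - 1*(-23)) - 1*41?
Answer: 1/7914 ≈ 0.00012636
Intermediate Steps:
Q = -49 (Q = (-31 + 23) - 41 = -8 - 41 = -49)
p(g, D) = g + g² (p(g, D) = g² + g = g + g²)
1/(5562 + p(Q, 200/a(-7))) = 1/(5562 - 49*(1 - 49)) = 1/(5562 - 49*(-48)) = 1/(5562 + 2352) = 1/7914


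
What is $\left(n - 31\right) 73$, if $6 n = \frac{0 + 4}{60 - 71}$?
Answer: $- \frac{74825}{33} \approx -2267.4$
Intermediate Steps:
$n = - \frac{2}{33}$ ($n = \frac{\left(0 + 4\right) \frac{1}{60 - 71}}{6} = \frac{4 \frac{1}{-11}}{6} = \frac{4 \left(- \frac{1}{11}\right)}{6} = \frac{1}{6} \left(- \frac{4}{11}\right) = - \frac{2}{33} \approx -0.060606$)
$\left(n - 31\right) 73 = \left(- \frac{2}{33} - 31\right) 73 = \left(- \frac{1025}{33}\right) 73 = - \frac{74825}{33}$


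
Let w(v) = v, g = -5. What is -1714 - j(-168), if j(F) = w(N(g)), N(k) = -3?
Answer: -1711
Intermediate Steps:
j(F) = -3
-1714 - j(-168) = -1714 - 1*(-3) = -1714 + 3 = -1711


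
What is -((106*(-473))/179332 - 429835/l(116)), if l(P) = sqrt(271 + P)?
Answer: 25069/89666 + 429835*sqrt(43)/129 ≈ 21850.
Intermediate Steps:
-((106*(-473))/179332 - 429835/l(116)) = -((106*(-473))/179332 - 429835/sqrt(271 + 116)) = -(-50138*1/179332 - 429835*sqrt(43)/129) = -(-25069/89666 - 429835*sqrt(43)/129) = 25069/89666 + 429835*sqrt(43)/129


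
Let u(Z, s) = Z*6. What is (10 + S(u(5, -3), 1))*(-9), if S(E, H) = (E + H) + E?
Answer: -639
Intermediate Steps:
u(Z, s) = 6*Z
S(E, H) = H + 2*E
(10 + S(u(5, -3), 1))*(-9) = (10 + (1 + 2*(6*5)))*(-9) = (10 + (1 + 2*30))*(-9) = (10 + (1 + 60))*(-9) = (10 + 61)*(-9) = 71*(-9) = -639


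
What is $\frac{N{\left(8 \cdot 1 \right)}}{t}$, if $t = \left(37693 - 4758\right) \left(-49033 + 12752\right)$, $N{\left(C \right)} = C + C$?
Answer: $- \frac{16}{1194914735} \approx -1.339 \cdot 10^{-8}$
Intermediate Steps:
$N{\left(C \right)} = 2 C$
$t = -1194914735$ ($t = 32935 \left(-36281\right) = -1194914735$)
$\frac{N{\left(8 \cdot 1 \right)}}{t} = \frac{2 \cdot 8 \cdot 1}{-1194914735} = 2 \cdot 8 \left(- \frac{1}{1194914735}\right) = 16 \left(- \frac{1}{1194914735}\right) = - \frac{16}{1194914735}$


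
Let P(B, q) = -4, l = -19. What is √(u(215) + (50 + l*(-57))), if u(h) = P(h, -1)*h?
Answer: √273 ≈ 16.523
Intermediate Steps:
u(h) = -4*h
√(u(215) + (50 + l*(-57))) = √(-4*215 + (50 - 19*(-57))) = √(-860 + (50 + 1083)) = √(-860 + 1133) = √273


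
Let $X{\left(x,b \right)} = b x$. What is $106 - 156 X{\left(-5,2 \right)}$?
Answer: $1666$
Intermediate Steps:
$106 - 156 X{\left(-5,2 \right)} = 106 - 156 \cdot 2 \left(-5\right) = 106 - -1560 = 106 + 1560 = 1666$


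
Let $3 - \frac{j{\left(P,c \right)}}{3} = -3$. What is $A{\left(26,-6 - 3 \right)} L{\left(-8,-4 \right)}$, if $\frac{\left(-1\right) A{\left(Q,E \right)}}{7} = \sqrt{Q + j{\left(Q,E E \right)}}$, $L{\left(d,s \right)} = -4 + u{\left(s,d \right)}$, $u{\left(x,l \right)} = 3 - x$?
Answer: $- 42 \sqrt{11} \approx -139.3$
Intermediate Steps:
$j{\left(P,c \right)} = 18$ ($j{\left(P,c \right)} = 9 - -9 = 9 + 9 = 18$)
$L{\left(d,s \right)} = -1 - s$ ($L{\left(d,s \right)} = -4 - \left(-3 + s\right) = -1 - s$)
$A{\left(Q,E \right)} = - 7 \sqrt{18 + Q}$ ($A{\left(Q,E \right)} = - 7 \sqrt{Q + 18} = - 7 \sqrt{18 + Q}$)
$A{\left(26,-6 - 3 \right)} L{\left(-8,-4 \right)} = - 7 \sqrt{18 + 26} \left(-1 - -4\right) = - 7 \sqrt{44} \left(-1 + 4\right) = - 7 \cdot 2 \sqrt{11} \cdot 3 = - 14 \sqrt{11} \cdot 3 = - 42 \sqrt{11}$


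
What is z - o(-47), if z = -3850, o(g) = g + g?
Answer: -3756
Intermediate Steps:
o(g) = 2*g
z - o(-47) = -3850 - 2*(-47) = -3850 - 1*(-94) = -3850 + 94 = -3756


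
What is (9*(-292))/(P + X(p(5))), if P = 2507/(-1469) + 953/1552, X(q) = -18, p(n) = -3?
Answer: 5991545664/43528891 ≈ 137.65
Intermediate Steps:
P = -2490907/2279888 (P = 2507*(-1/1469) + 953*(1/1552) = -2507/1469 + 953/1552 = -2490907/2279888 ≈ -1.0926)
(9*(-292))/(P + X(p(5))) = (9*(-292))/(-2490907/2279888 - 18) = -2628/(-43528891/2279888) = -2628*(-2279888/43528891) = 5991545664/43528891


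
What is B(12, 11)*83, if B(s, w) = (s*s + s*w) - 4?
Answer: 22576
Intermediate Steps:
B(s, w) = -4 + s² + s*w (B(s, w) = (s² + s*w) - 4 = -4 + s² + s*w)
B(12, 11)*83 = (-4 + 12² + 12*11)*83 = (-4 + 144 + 132)*83 = 272*83 = 22576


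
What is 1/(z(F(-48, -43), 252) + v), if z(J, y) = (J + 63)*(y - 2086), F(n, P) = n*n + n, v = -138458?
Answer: -1/4391504 ≈ -2.2771e-7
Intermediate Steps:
F(n, P) = n + n**2 (F(n, P) = n**2 + n = n + n**2)
z(J, y) = (-2086 + y)*(63 + J) (z(J, y) = (63 + J)*(-2086 + y) = (-2086 + y)*(63 + J))
1/(z(F(-48, -43), 252) + v) = 1/((-131418 - (-100128)*(1 - 48) + 63*252 - 48*(1 - 48)*252) - 138458) = 1/((-131418 - (-100128)*(-47) + 15876 - 48*(-47)*252) - 138458) = 1/((-131418 - 2086*2256 + 15876 + 2256*252) - 138458) = 1/((-131418 - 4706016 + 15876 + 568512) - 138458) = 1/(-4253046 - 138458) = 1/(-4391504) = -1/4391504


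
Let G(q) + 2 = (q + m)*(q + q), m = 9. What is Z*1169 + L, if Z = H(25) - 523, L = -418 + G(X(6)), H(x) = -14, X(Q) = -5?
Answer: -628213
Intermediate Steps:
G(q) = -2 + 2*q*(9 + q) (G(q) = -2 + (q + 9)*(q + q) = -2 + (9 + q)*(2*q) = -2 + 2*q*(9 + q))
L = -460 (L = -418 + (-2 + 2*(-5)**2 + 18*(-5)) = -418 + (-2 + 2*25 - 90) = -418 + (-2 + 50 - 90) = -418 - 42 = -460)
Z = -537 (Z = -14 - 523 = -537)
Z*1169 + L = -537*1169 - 460 = -627753 - 460 = -628213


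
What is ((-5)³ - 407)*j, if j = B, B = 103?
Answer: -54796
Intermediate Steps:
j = 103
((-5)³ - 407)*j = ((-5)³ - 407)*103 = (-125 - 407)*103 = -532*103 = -54796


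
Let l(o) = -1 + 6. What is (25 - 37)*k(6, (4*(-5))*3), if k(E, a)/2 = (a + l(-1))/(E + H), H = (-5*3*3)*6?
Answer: -5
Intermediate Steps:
l(o) = 5
H = -270 (H = -15*3*6 = -45*6 = -270)
k(E, a) = 2*(5 + a)/(-270 + E) (k(E, a) = 2*((a + 5)/(E - 270)) = 2*((5 + a)/(-270 + E)) = 2*(5 + a)/(-270 + E))
(25 - 37)*k(6, (4*(-5))*3) = (25 - 37)*(2*(5 + (4*(-5))*3)/(-270 + 6)) = -24*(5 - 20*3)/(-264) = -24*(-1)*(5 - 60)/264 = -24*(-1)*(-55)/264 = -12*5/12 = -5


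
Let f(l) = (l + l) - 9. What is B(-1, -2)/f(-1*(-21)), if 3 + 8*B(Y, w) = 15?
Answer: 1/22 ≈ 0.045455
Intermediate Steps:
B(Y, w) = 3/2 (B(Y, w) = -3/8 + (⅛)*15 = -3/8 + 15/8 = 3/2)
f(l) = -9 + 2*l (f(l) = 2*l - 9 = -9 + 2*l)
B(-1, -2)/f(-1*(-21)) = 3/(2*(-9 + 2*(-1*(-21)))) = 3/(2*(-9 + 2*21)) = 3/(2*(-9 + 42)) = (3/2)/33 = (3/2)*(1/33) = 1/22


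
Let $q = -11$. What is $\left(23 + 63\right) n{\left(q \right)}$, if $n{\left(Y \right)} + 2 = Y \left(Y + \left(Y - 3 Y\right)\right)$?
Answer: $-10578$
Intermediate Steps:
$n{\left(Y \right)} = -2 - Y^{2}$ ($n{\left(Y \right)} = -2 + Y \left(Y + \left(Y - 3 Y\right)\right) = -2 + Y \left(Y - 2 Y\right) = -2 + Y \left(- Y\right) = -2 - Y^{2}$)
$\left(23 + 63\right) n{\left(q \right)} = \left(23 + 63\right) \left(-2 - \left(-11\right)^{2}\right) = 86 \left(-2 - 121\right) = 86 \left(-123\right) = -10578$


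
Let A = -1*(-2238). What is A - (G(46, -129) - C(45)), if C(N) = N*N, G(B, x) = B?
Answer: 4217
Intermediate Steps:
C(N) = N**2
A = 2238
A - (G(46, -129) - C(45)) = 2238 - (46 - 1*45**2) = 2238 - (46 - 1*2025) = 2238 - (46 - 2025) = 2238 - 1*(-1979) = 2238 + 1979 = 4217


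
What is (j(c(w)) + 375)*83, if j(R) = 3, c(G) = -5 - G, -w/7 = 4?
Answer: 31374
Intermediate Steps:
w = -28 (w = -7*4 = -28)
(j(c(w)) + 375)*83 = (3 + 375)*83 = 378*83 = 31374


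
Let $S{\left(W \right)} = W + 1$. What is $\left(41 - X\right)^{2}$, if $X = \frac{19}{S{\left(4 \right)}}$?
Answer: $\frac{34596}{25} \approx 1383.8$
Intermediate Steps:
$S{\left(W \right)} = 1 + W$
$X = \frac{19}{5}$ ($X = \frac{19}{1 + 4} = \frac{19}{5} \approx 3.8$)
$\left(41 - X\right)^{2} = \left(41 - \frac{19}{5}\right)^{2} = \left(\frac{186}{5}\right)^{2} = \frac{34596}{25}$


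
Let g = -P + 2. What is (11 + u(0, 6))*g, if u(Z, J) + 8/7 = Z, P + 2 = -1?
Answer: 345/7 ≈ 49.286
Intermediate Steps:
P = -3 (P = -2 - 1 = -3)
u(Z, J) = -8/7 + Z
g = 5 (g = -1*(-3) + 2 = 3 + 2 = 5)
(11 + u(0, 6))*g = (11 + (-8/7 + 0))*5 = (11 - 8/7)*5 = (69/7)*5 = 345/7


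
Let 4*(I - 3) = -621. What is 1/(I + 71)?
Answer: -4/325 ≈ -0.012308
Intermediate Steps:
I = -609/4 (I = 3 + (1/4)*(-621) = 3 - 621/4 = -609/4 ≈ -152.25)
1/(I + 71) = 1/(-609/4 + 71) = 1/(-325/4) = -4/325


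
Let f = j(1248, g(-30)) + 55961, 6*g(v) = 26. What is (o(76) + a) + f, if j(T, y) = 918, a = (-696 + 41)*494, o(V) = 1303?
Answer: -265388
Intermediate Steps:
a = -323570 (a = -655*494 = -323570)
g(v) = 13/3 (g(v) = (⅙)*26 = 13/3)
f = 56879 (f = 918 + 55961 = 56879)
(o(76) + a) + f = (1303 - 323570) + 56879 = -322267 + 56879 = -265388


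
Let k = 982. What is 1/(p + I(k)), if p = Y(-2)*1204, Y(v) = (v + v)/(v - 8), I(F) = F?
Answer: 5/7318 ≈ 0.00068325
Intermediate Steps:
Y(v) = 2*v/(-8 + v) (Y(v) = (2*v)/(-8 + v) = 2*v/(-8 + v))
p = 2408/5 (p = (2*(-2)/(-8 - 2))*1204 = (2*(-2)/(-10))*1204 = (2*(-2)*(-1/10))*1204 = (2/5)*1204 = 2408/5 ≈ 481.60)
1/(p + I(k)) = 1/(2408/5 + 982) = 1/(7318/5) = 5/7318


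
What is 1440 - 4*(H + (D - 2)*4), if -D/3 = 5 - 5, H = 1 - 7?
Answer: 1496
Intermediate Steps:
H = -6
D = 0 (D = -3*(5 - 5) = -3*0 = 0)
1440 - 4*(H + (D - 2)*4) = 1440 - 4*(-6 + (0 - 2)*4) = 1440 - 4*(-6 - 2*4) = 1440 - 4*(-6 - 8) = 1440 - 4*(-14) = 1440 + 56 = 1496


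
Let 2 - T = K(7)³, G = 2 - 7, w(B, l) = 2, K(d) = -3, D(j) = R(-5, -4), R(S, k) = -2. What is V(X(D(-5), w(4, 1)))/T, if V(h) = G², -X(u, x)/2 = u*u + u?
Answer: 25/29 ≈ 0.86207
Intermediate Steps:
D(j) = -2
G = -5
X(u, x) = -2*u - 2*u² (X(u, x) = -2*(u*u + u) = -2*(u² + u) = -2*(u + u²) = -2*u - 2*u²)
V(h) = 25 (V(h) = (-5)² = 25)
T = 29 (T = 2 - 1*(-3)³ = 2 - 1*(-27) = 2 + 27 = 29)
V(X(D(-5), w(4, 1)))/T = 25/29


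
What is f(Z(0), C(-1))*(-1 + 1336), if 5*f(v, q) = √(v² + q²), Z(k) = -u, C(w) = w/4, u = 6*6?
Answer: 267*√20737/4 ≈ 9612.2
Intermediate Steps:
u = 36
C(w) = w/4 (C(w) = w*(¼) = w/4)
Z(k) = -36 (Z(k) = -1*36 = -36)
f(v, q) = √(q² + v²)/5 (f(v, q) = √(v² + q²)/5 = √(q² + v²)/5)
f(Z(0), C(-1))*(-1 + 1336) = (√(((¼)*(-1))² + (-36)²)/5)*(-1 + 1336) = (√((-¼)² + 1296)/5)*1335 = (√(1/16 + 1296)/5)*1335 = (√(20737/16)/5)*1335 = ((√20737/4)/5)*1335 = (√20737/20)*1335 = 267*√20737/4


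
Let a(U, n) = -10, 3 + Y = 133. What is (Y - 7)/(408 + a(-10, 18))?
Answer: 123/398 ≈ 0.30905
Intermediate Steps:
Y = 130 (Y = -3 + 133 = 130)
(Y - 7)/(408 + a(-10, 18)) = (130 - 7)/(408 - 10) = 123/398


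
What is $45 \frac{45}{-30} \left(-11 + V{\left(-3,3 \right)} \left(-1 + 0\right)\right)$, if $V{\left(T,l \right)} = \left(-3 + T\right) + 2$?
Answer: $\frac{945}{2} \approx 472.5$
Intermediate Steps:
$V{\left(T,l \right)} = -1 + T$
$45 \frac{45}{-30} \left(-11 + V{\left(-3,3 \right)} \left(-1 + 0\right)\right) = 45 \frac{45}{-30} \left(-11 + \left(-1 - 3\right) \left(-1 + 0\right)\right) = 45 \cdot 45 \left(- \frac{1}{30}\right) \left(-11 - -4\right) = 45 \left(- \frac{3}{2}\right) \left(-11 + 4\right) = \left(- \frac{135}{2}\right) \left(-7\right) = \frac{945}{2}$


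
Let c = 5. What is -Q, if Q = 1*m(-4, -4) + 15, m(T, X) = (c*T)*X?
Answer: -95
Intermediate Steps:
m(T, X) = 5*T*X (m(T, X) = (5*T)*X = 5*T*X)
Q = 95 (Q = 1*(5*(-4)*(-4)) + 15 = 1*80 + 15 = 80 + 15 = 95)
-Q = -1*95 = -95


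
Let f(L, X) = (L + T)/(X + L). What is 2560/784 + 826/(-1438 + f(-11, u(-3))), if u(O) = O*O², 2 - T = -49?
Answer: 36793/13671 ≈ 2.6913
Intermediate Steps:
T = 51 (T = 2 - 1*(-49) = 2 + 49 = 51)
u(O) = O³
f(L, X) = (51 + L)/(L + X) (f(L, X) = (L + 51)/(X + L) = (51 + L)/(L + X))
2560/784 + 826/(-1438 + f(-11, u(-3))) = 2560/784 + 826/(-1438 + (51 - 11)/(-11 + (-3)³)) = 2560*(1/784) + 826/(-1438 + 40/(-11 - 27)) = 160/49 + 826/(-1438 + 40/(-38)) = 160/49 + 826/(-1438 - 1/38*40) = 160/49 + 826/(-1438 - 20/19) = 160/49 + 826/(-27342/19) = 160/49 + 826*(-19/27342) = 160/49 - 1121/1953 = 36793/13671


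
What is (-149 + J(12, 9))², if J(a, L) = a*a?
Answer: 25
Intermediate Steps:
J(a, L) = a²
(-149 + J(12, 9))² = (-149 + 12²)² = (-149 + 144)² = (-5)² = 25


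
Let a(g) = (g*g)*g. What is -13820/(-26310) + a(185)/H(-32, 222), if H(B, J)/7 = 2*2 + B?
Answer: -16658234503/515676 ≈ -32304.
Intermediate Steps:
a(g) = g**3 (a(g) = g**2*g = g**3)
H(B, J) = 28 + 7*B (H(B, J) = 7*(2*2 + B) = 7*(4 + B) = 28 + 7*B)
-13820/(-26310) + a(185)/H(-32, 222) = -13820/(-26310) + 185**3/(28 + 7*(-32)) = -13820*(-1/26310) + 6331625/(28 - 224) = 1382/2631 + 6331625/(-196) = 1382/2631 + 6331625*(-1/196) = 1382/2631 - 6331625/196 = -16658234503/515676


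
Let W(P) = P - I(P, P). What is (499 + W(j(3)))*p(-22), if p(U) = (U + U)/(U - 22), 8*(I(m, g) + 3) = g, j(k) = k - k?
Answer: 502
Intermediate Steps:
j(k) = 0
I(m, g) = -3 + g/8
p(U) = 2*U/(-22 + U) (p(U) = (2*U)/(-22 + U) = 2*U/(-22 + U))
W(P) = 3 + 7*P/8 (W(P) = P - (-3 + P/8) = P + (3 - P/8) = 3 + 7*P/8)
(499 + W(j(3)))*p(-22) = (499 + (3 + (7/8)*0))*(2*(-22)/(-22 - 22)) = (499 + (3 + 0))*(2*(-22)/(-44)) = (499 + 3)*(2*(-22)*(-1/44)) = 502*1 = 502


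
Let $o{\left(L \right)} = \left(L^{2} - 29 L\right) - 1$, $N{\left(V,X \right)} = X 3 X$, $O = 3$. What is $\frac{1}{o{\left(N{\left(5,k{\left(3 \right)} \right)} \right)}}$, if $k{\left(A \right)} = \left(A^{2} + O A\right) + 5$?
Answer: $\frac{1}{2472545} \approx 4.0444 \cdot 10^{-7}$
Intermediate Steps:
$k{\left(A \right)} = 5 + A^{2} + 3 A$ ($k{\left(A \right)} = \left(A^{2} + 3 A\right) + 5 = 5 + A^{2} + 3 A$)
$N{\left(V,X \right)} = 3 X^{2}$ ($N{\left(V,X \right)} = 3 X X = 3 X^{2}$)
$o{\left(L \right)} = -1 + L^{2} - 29 L$
$\frac{1}{o{\left(N{\left(5,k{\left(3 \right)} \right)} \right)}} = \frac{1}{-1 + \left(3 \left(5 + 3^{2} + 3 \cdot 3\right)^{2}\right)^{2} - 29 \cdot 3 \left(5 + 3^{2} + 3 \cdot 3\right)^{2}} = \frac{1}{-1 + \left(3 \left(5 + 9 + 9\right)^{2}\right)^{2} - 29 \cdot 3 \left(5 + 9 + 9\right)^{2}} = \frac{1}{-1 + \left(3 \cdot 23^{2}\right)^{2} - 29 \cdot 3 \cdot 23^{2}} = \frac{1}{-1 + \left(3 \cdot 529\right)^{2} - 29 \cdot 3 \cdot 529} = \frac{1}{-1 + 1587^{2} - 46023} = \frac{1}{-1 + 2518569 - 46023} = \frac{1}{2472545}$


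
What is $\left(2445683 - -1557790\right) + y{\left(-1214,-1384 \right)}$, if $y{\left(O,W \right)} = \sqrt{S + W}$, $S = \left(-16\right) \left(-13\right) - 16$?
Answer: $4003473 + 2 i \sqrt{298} \approx 4.0035 \cdot 10^{6} + 34.525 i$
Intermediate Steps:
$S = 192$ ($S = 208 - 16 = 192$)
$y{\left(O,W \right)} = \sqrt{192 + W}$
$\left(2445683 - -1557790\right) + y{\left(-1214,-1384 \right)} = \left(2445683 - -1557790\right) + \sqrt{192 - 1384} = \left(2445683 + 1557790\right) + \sqrt{-1192} = 4003473 + 2 i \sqrt{298}$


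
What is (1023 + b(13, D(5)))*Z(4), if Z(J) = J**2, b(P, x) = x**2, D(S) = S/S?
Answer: 16384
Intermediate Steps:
D(S) = 1
(1023 + b(13, D(5)))*Z(4) = (1023 + 1**2)*4**2 = (1023 + 1)*16 = 1024*16 = 16384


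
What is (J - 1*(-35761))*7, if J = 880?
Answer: 256487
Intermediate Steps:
(J - 1*(-35761))*7 = (880 - 1*(-35761))*7 = (880 + 35761)*7 = 36641*7 = 256487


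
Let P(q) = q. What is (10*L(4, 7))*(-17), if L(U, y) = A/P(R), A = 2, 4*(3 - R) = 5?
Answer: -1360/7 ≈ -194.29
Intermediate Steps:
R = 7/4 (R = 3 - 1/4*5 = 3 - 5/4 = 7/4 ≈ 1.7500)
L(U, y) = 8/7 (L(U, y) = 2/(7/4) = 2*(4/7) = 8/7)
(10*L(4, 7))*(-17) = (10*(8/7))*(-17) = (80/7)*(-17) = -1360/7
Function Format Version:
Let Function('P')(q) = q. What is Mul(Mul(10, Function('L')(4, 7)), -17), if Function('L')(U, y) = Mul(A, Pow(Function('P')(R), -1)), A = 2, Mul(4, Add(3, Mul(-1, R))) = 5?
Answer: Rational(-1360, 7) ≈ -194.29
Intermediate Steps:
R = Rational(7, 4) (R = Add(3, Mul(Rational(-1, 4), 5)) = Add(3, Rational(-5, 4)) = Rational(7, 4) ≈ 1.7500)
Function('L')(U, y) = Rational(8, 7) (Function('L')(U, y) = Mul(2, Pow(Rational(7, 4), -1)) = Mul(2, Rational(4, 7)) = Rational(8, 7))
Mul(Mul(10, Function('L')(4, 7)), -17) = Mul(Mul(10, Rational(8, 7)), -17) = Mul(Rational(80, 7), -17) = Rational(-1360, 7)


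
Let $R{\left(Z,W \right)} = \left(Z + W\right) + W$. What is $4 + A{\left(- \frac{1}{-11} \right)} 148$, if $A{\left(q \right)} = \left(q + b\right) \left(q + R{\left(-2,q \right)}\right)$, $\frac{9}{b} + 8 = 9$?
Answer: $- \frac{280716}{121} \approx -2320.0$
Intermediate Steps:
$b = 9$ ($b = \frac{9}{-8 + 9} = \frac{9}{1} = 9 \cdot 1 = 9$)
$R{\left(Z,W \right)} = Z + 2 W$ ($R{\left(Z,W \right)} = \left(W + Z\right) + W = Z + 2 W$)
$A{\left(q \right)} = \left(-2 + 3 q\right) \left(9 + q\right)$ ($A{\left(q \right)} = \left(q + 9\right) \left(q + \left(-2 + 2 q\right)\right) = \left(9 + q\right) \left(-2 + 3 q\right) = \left(-2 + 3 q\right) \left(9 + q\right)$)
$4 + A{\left(- \frac{1}{-11} \right)} 148 = 4 + \left(-18 + 3 \left(- \frac{1}{-11}\right)^{2} + 25 \left(- \frac{1}{-11}\right)\right) 148 = 4 + \left(-18 + 3 \left(\left(-1\right) \left(- \frac{1}{11}\right)\right)^{2} + 25 \left(\left(-1\right) \left(- \frac{1}{11}\right)\right)\right) 148 = 4 + \left(-18 + \frac{3}{121} + 25 \cdot \frac{1}{11}\right) 148 = 4 + \left(-18 + 3 \cdot \frac{1}{121} + \frac{25}{11}\right) 148 = 4 + \left(-18 + \frac{3}{121} + \frac{25}{11}\right) 148 = 4 - \frac{281200}{121} = - \frac{280716}{121}$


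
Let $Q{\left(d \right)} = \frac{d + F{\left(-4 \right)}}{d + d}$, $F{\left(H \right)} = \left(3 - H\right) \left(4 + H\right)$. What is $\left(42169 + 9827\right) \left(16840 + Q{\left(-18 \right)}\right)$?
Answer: $875638638$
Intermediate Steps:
$Q{\left(d \right)} = \frac{1}{2}$ ($Q{\left(d \right)} = \frac{d - 0}{d + d} = \frac{d + \left(12 + 4 - 16\right)}{2 d} = \left(d + \left(12 + 4 - 16\right)\right) \frac{1}{2 d} = \left(d + 0\right) \frac{1}{2 d} = d \frac{1}{2 d} = \frac{1}{2}$)
$\left(42169 + 9827\right) \left(16840 + Q{\left(-18 \right)}\right) = \left(42169 + 9827\right) \left(16840 + \frac{1}{2}\right) = 51996 \cdot \frac{33681}{2} = 875638638$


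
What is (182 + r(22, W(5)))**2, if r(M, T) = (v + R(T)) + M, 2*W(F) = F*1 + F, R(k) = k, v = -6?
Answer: 41209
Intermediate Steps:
W(F) = F (W(F) = (F*1 + F)/2 = (F + F)/2 = (2*F)/2 = F)
r(M, T) = -6 + M + T (r(M, T) = (-6 + T) + M = -6 + M + T)
(182 + r(22, W(5)))**2 = (182 + (-6 + 22 + 5))**2 = (182 + 21)**2 = 203**2 = 41209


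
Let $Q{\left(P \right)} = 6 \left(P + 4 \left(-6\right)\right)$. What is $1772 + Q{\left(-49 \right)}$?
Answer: $1334$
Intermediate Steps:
$Q{\left(P \right)} = -144 + 6 P$ ($Q{\left(P \right)} = 6 \left(P - 24\right) = 6 \left(-24 + P\right) = -144 + 6 P$)
$1772 + Q{\left(-49 \right)} = 1772 + \left(-144 + 6 \left(-49\right)\right) = 1772 - 438 = 1334$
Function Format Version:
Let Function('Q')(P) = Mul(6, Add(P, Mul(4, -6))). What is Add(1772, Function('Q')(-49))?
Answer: 1334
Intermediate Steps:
Function('Q')(P) = Add(-144, Mul(6, P)) (Function('Q')(P) = Mul(6, Add(P, -24)) = Mul(6, Add(-24, P)) = Add(-144, Mul(6, P)))
Add(1772, Function('Q')(-49)) = Add(1772, Add(-144, Mul(6, -49))) = Add(1772, Add(-144, -294)) = Add(1772, -438) = 1334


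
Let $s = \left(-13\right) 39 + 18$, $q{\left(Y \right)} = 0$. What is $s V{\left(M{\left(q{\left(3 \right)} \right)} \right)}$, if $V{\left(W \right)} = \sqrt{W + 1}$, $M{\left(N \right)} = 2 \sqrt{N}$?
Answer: $-489$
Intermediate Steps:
$V{\left(W \right)} = \sqrt{1 + W}$
$s = -489$ ($s = -507 + 18 = -489$)
$s V{\left(M{\left(q{\left(3 \right)} \right)} \right)} = - 489 \sqrt{1 + 2 \sqrt{0}} = - 489 \sqrt{1 + 2 \cdot 0} = - 489 \sqrt{1 + 0} = - 489 \sqrt{1} = \left(-489\right) 1 = -489$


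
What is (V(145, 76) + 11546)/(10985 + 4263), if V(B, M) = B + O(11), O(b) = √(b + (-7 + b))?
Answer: 11691/15248 + √15/15248 ≈ 0.76698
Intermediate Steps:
O(b) = √(-7 + 2*b)
V(B, M) = B + √15 (V(B, M) = B + √(-7 + 2*11) = B + √(-7 + 22) = B + √15)
(V(145, 76) + 11546)/(10985 + 4263) = ((145 + √15) + 11546)/(10985 + 4263) = (11691 + √15)/15248 = (11691 + √15)*(1/15248) = 11691/15248 + √15/15248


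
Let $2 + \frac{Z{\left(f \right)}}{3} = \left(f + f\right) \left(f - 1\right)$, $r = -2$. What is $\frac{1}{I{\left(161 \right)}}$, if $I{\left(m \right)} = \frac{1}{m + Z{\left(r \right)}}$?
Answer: $191$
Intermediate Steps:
$Z{\left(f \right)} = -6 + 6 f \left(-1 + f\right)$ ($Z{\left(f \right)} = -6 + 3 \left(f + f\right) \left(f - 1\right) = -6 + 3 \cdot 2 f \left(-1 + f\right) = -6 + 6 f \left(-1 + f\right)$)
$I{\left(m \right)} = \frac{1}{30 + m}$ ($I{\left(m \right)} = \frac{1}{m - \left(-6 - 24\right)} = \frac{1}{m + \left(-6 + 12 + 6 \cdot 4\right)} = \frac{1}{m + \left(-6 + 12 + 24\right)} = \frac{1}{m + 30} = \frac{1}{30 + m}$)
$\frac{1}{I{\left(161 \right)}} = \frac{1}{\frac{1}{30 + 161}} = \frac{1}{\frac{1}{191}} = 191$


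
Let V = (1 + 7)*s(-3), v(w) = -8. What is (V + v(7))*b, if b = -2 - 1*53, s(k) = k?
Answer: 1760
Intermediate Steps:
V = -24 (V = (1 + 7)*(-3) = 8*(-3) = -24)
b = -55 (b = -2 - 53 = -55)
(V + v(7))*b = (-24 - 8)*(-55) = -32*(-55) = 1760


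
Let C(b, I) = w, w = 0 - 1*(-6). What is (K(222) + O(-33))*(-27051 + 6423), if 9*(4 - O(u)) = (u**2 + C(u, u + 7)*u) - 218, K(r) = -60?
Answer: 2697684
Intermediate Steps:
w = 6 (w = 0 + 6 = 6)
C(b, I) = 6
O(u) = 254/9 - 2*u/3 - u**2/9 (O(u) = 4 - ((u**2 + 6*u) - 218)/9 = 4 - (-218 + u**2 + 6*u)/9 = 4 + (218/9 - 2*u/3 - u**2/9) = 254/9 - 2*u/3 - u**2/9)
(K(222) + O(-33))*(-27051 + 6423) = (-60 + (254/9 - 2/3*(-33) - 1/9*(-33)**2))*(-27051 + 6423) = (-60 + (254/9 + 22 - 1/9*1089))*(-20628) = (-60 + (254/9 + 22 - 121))*(-20628) = (-60 - 637/9)*(-20628) = -1177/9*(-20628) = 2697684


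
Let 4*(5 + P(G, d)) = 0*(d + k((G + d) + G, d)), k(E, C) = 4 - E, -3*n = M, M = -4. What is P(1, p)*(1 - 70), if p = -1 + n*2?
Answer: 345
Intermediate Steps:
n = 4/3 (n = -1/3*(-4) = 4/3 ≈ 1.3333)
p = 5/3 (p = -1 + (4/3)*2 = -1 + 8/3 = 5/3 ≈ 1.6667)
P(G, d) = -5 (P(G, d) = -5 + (0*(d + (4 - ((G + d) + G))))/4 = -5 + (0*(d + (4 - (d + 2*G))))/4 = -5 + (0*(d + (4 + (-d - 2*G))))/4 = -5 + (0*(d + (4 - d - 2*G)))/4 = -5 + (0*(4 - 2*G))/4 = -5 + (1/4)*0 = -5 + 0 = -5)
P(1, p)*(1 - 70) = -5*(1 - 70) = -5*(-69) = 345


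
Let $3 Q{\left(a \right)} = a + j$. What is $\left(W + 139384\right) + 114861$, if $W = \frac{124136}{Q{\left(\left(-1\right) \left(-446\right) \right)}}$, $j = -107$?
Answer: $\frac{28853821}{113} \approx 2.5534 \cdot 10^{5}$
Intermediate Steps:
$Q{\left(a \right)} = - \frac{107}{3} + \frac{a}{3}$ ($Q{\left(a \right)} = \frac{a - 107}{3} = \frac{-107 + a}{3} = - \frac{107}{3} + \frac{a}{3}$)
$W = \frac{124136}{113}$ ($W = \frac{124136}{- \frac{107}{3} + \frac{\left(-1\right) \left(-446\right)}{3}} = \frac{124136}{- \frac{107}{3} + \frac{1}{3} \cdot 446} = \frac{124136}{- \frac{107}{3} + \frac{446}{3}} = \frac{124136}{113} \approx 1098.5$)
$\left(W + 139384\right) + 114861 = \left(\frac{124136}{113} + 139384\right) + 114861 = \frac{15874528}{113} + 114861 = \frac{28853821}{113}$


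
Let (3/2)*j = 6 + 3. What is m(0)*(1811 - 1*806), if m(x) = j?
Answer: 6030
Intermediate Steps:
j = 6 (j = 2*(6 + 3)/3 = (⅔)*9 = 6)
m(x) = 6
m(0)*(1811 - 1*806) = 6*(1811 - 1*806) = 6*(1811 - 806) = 6*1005 = 6030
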